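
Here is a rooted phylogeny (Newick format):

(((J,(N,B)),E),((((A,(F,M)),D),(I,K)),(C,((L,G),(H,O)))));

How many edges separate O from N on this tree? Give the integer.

9

The MRCA of O and N is the root of the tree.
From O up to that node: 5 branches. From N up to the same node: 4 branches. Total: 5 + 4 = 9.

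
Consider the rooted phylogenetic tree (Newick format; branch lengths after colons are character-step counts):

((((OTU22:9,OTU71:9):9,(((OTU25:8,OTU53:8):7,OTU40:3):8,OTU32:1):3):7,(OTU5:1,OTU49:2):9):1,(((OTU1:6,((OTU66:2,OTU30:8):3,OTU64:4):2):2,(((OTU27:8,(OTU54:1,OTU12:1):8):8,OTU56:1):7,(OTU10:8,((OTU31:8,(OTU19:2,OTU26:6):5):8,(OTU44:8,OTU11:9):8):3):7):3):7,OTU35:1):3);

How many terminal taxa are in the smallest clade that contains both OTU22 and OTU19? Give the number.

23

The MRCA of OTU22 and OTU19 is the root, so the clade is the entire tree.
That clade contains 23 terminal taxa: OTU1, OTU10, OTU11, OTU12, OTU19, OTU22, OTU25, OTU26, OTU27, OTU30, OTU31, OTU32, OTU35, OTU40, OTU44, OTU49, OTU5, OTU53, OTU54, OTU56, OTU64, OTU66, OTU71.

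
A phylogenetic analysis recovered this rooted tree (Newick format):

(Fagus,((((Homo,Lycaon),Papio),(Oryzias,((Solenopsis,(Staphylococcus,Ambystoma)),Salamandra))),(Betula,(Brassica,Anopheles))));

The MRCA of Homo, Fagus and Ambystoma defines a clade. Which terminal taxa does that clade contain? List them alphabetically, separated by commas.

Ambystoma, Anopheles, Betula, Brassica, Fagus, Homo, Lycaon, Oryzias, Papio, Salamandra, Solenopsis, Staphylococcus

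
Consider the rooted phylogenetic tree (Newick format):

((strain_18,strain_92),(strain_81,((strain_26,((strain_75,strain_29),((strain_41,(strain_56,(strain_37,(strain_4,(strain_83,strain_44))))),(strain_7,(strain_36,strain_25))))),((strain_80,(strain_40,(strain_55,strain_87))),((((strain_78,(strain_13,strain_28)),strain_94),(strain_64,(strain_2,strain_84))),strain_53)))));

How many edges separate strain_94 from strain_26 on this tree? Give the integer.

7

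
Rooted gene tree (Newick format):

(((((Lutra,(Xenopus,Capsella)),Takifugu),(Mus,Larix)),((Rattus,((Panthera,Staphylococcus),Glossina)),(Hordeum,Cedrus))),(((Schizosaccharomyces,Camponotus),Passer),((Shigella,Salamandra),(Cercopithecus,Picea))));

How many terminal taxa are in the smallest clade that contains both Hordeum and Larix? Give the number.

12

The MRCA of Hordeum and Larix is the node subtending ((((Lutra,(Xenopus,Capsella)),Takifugu),(Mus,Larix)),((Rattus,((Panthera,Staphylococcus),Glossina)),(Hordeum,Cedrus))).
That clade contains 12 terminal taxa: Capsella, Cedrus, Glossina, Hordeum, Larix, Lutra, Mus, Panthera, Rattus, Staphylococcus, Takifugu, Xenopus.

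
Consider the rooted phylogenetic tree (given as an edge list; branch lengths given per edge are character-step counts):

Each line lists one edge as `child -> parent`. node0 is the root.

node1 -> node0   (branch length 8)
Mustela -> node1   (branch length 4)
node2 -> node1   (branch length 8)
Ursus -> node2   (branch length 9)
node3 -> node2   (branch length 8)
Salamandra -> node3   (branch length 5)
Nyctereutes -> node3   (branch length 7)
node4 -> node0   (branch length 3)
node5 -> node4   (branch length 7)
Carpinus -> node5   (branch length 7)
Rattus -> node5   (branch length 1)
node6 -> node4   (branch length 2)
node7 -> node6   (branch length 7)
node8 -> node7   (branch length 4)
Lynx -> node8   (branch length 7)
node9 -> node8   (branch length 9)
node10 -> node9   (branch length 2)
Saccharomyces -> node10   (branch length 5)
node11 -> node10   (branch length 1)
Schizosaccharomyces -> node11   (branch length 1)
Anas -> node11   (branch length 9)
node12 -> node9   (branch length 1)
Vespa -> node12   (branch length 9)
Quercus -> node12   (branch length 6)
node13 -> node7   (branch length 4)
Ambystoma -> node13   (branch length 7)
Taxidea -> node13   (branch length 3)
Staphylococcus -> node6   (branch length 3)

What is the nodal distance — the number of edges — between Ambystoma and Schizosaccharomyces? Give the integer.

The MRCA of Ambystoma and Schizosaccharomyces is the node subtending ((Lynx,((Saccharomyces,(Schizosaccharomyces,Anas)),(Vespa,Quercus))),(Ambystoma,Taxidea)).
From Ambystoma up to that node: 2 branches. From Schizosaccharomyces up to the same node: 5 branches. Total: 2 + 5 = 7.

7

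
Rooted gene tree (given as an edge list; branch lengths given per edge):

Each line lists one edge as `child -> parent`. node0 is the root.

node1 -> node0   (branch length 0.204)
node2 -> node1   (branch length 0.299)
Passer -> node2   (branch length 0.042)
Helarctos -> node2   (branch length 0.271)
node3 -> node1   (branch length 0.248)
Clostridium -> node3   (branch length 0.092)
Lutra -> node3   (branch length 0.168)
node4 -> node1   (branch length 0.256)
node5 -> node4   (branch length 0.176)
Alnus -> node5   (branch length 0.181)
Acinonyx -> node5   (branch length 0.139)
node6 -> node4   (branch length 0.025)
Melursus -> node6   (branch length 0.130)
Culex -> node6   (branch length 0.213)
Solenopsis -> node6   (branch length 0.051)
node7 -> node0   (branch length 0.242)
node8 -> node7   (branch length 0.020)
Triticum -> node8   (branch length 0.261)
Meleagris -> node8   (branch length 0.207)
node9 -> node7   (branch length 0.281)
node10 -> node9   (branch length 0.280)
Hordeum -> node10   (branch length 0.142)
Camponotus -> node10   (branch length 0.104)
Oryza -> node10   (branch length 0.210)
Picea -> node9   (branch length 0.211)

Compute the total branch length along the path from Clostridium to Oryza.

1.557

The path runs Clostridium → … → MRCA → … → Oryza; the MRCA is the root of the tree.
Branch lengths along that path: 0.092 + 0.248 + 0.204 + 0.242 + 0.281 + 0.280 + 0.210 = 1.557.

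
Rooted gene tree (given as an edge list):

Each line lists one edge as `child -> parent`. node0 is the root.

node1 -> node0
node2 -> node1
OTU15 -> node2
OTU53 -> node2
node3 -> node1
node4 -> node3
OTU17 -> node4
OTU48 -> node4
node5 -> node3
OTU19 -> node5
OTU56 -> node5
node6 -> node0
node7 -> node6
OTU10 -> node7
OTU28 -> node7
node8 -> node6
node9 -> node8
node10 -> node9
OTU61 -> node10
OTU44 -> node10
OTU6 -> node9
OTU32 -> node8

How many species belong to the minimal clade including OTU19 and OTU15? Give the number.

6

The MRCA of OTU19 and OTU15 is the node subtending ((OTU15,OTU53),((OTU17,OTU48),(OTU19,OTU56))).
That clade contains 6 terminal taxa: OTU15, OTU17, OTU19, OTU48, OTU53, OTU56.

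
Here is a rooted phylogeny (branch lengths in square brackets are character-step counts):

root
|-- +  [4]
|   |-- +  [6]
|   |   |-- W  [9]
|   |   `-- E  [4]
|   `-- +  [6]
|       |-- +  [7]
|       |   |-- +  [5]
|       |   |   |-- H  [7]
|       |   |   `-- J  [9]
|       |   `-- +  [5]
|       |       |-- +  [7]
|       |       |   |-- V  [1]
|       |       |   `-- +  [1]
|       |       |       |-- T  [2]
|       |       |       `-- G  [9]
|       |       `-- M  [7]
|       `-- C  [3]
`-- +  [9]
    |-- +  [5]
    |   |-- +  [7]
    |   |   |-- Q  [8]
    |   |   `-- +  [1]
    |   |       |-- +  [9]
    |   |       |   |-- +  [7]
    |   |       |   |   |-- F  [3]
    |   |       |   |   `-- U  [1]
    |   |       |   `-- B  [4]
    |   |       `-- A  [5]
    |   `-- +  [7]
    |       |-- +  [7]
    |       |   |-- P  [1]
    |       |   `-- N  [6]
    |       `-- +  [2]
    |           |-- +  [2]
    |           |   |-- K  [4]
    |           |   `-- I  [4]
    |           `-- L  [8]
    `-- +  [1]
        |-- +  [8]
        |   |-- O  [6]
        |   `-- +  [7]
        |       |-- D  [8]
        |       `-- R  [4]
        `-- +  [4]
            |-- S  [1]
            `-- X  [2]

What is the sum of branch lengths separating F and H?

The path runs F → … → MRCA → … → H; the MRCA is the root of the tree.
Branch lengths along that path: 3 + 7 + 9 + 1 + 7 + 5 + 9 + 4 + 6 + 7 + 5 + 7 = 70.

70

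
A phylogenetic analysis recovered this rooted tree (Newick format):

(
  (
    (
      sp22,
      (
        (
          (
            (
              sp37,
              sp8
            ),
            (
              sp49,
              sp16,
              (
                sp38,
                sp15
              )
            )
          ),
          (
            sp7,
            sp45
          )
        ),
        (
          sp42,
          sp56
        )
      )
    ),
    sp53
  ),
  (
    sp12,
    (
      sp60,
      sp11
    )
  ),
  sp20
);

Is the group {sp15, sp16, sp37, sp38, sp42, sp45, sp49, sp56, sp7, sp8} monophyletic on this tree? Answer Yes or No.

Yes

The most recent common ancestor of these taxa subtends ((((sp37,sp8),(sp49,sp16,(sp38,sp15))),(sp7,sp45)),(sp42,sp56)).
That clade has exactly 10 tips — every listed taxon and nothing else — so the group is monophyletic.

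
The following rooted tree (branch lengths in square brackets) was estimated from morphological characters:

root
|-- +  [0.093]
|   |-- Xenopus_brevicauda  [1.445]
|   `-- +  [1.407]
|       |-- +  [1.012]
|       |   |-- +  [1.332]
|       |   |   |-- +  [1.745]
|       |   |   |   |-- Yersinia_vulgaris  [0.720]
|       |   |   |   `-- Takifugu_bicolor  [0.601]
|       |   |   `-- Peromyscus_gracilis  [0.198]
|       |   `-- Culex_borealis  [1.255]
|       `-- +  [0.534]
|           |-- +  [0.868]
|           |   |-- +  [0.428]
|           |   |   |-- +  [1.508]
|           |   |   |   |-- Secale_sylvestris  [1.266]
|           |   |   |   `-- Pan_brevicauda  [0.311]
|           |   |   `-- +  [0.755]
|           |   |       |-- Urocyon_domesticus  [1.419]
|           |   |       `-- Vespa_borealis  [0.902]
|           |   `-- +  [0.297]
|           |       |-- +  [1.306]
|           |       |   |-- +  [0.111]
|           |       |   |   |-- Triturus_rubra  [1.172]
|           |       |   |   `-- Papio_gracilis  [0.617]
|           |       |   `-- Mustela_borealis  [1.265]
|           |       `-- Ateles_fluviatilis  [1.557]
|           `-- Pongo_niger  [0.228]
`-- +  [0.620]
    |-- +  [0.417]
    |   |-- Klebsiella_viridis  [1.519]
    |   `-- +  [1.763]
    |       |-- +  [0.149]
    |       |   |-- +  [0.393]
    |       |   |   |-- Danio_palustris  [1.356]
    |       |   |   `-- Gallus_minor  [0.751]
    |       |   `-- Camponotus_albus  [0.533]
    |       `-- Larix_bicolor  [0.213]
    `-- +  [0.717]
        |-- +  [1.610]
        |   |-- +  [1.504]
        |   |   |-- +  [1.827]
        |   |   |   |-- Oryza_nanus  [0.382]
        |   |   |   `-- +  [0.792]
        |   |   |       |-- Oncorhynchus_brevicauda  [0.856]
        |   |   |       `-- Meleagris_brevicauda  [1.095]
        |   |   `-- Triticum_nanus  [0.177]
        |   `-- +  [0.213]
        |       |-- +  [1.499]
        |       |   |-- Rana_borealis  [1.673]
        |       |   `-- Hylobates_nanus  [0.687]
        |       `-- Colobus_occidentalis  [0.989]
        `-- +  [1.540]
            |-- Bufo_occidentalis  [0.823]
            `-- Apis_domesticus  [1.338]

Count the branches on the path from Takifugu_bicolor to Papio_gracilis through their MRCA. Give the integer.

The MRCA of Takifugu_bicolor and Papio_gracilis is the node subtending ((((Yersinia_vulgaris,Takifugu_bicolor),Peromyscus_gracilis),Culex_borealis),((((Secale_sylvestris,Pan_brevicauda),(Urocyon_domesticus,Vespa_borealis)),(((Triturus_rubra,Papio_gracilis),Mustela_borealis),Ateles_fluviatilis)),Pongo_niger)).
From Takifugu_bicolor up to that node: 4 branches. From Papio_gracilis up to the same node: 6 branches. Total: 4 + 6 = 10.

10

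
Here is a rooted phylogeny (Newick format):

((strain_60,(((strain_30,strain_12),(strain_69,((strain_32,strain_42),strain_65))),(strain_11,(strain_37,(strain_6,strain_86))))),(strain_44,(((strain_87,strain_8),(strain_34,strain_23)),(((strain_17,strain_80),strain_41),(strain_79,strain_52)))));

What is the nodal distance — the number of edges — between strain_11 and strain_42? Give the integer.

The MRCA of strain_11 and strain_42 is the node subtending (((strain_30,strain_12),(strain_69,((strain_32,strain_42),strain_65))),(strain_11,(strain_37,(strain_6,strain_86)))).
From strain_11 up to that node: 2 branches. From strain_42 up to the same node: 5 branches. Total: 2 + 5 = 7.

7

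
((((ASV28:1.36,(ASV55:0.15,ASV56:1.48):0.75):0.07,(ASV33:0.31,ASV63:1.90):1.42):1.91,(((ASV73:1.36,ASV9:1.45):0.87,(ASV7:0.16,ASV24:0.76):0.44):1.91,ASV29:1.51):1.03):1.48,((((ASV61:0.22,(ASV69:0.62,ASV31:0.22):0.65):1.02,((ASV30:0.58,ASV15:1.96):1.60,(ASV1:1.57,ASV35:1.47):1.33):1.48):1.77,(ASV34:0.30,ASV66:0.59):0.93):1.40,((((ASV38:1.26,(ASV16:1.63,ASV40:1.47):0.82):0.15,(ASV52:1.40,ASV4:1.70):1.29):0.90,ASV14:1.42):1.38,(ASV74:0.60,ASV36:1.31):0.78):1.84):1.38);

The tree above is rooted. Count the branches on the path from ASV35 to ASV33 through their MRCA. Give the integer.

10

The MRCA of ASV35 and ASV33 is the root of the tree.
From ASV35 up to that node: 6 branches. From ASV33 up to the same node: 4 branches. Total: 6 + 4 = 10.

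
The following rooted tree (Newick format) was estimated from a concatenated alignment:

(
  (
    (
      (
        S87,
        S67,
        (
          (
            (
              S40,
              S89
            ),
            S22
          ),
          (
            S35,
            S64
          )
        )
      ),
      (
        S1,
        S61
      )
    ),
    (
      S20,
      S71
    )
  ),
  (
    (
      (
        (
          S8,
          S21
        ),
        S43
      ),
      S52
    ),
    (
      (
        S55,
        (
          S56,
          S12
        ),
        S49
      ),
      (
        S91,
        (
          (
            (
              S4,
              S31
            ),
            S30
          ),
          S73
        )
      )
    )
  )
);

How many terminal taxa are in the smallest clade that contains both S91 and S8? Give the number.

The MRCA of S91 and S8 is the node subtending ((((S8,S21),S43),S52),((S55,(S56,S12),S49),(S91,(((S4,S31),S30),S73)))).
That clade contains 13 terminal taxa: S12, S21, S30, S31, S4, S43, S49, S52, S55, S56, S73, S8, S91.

13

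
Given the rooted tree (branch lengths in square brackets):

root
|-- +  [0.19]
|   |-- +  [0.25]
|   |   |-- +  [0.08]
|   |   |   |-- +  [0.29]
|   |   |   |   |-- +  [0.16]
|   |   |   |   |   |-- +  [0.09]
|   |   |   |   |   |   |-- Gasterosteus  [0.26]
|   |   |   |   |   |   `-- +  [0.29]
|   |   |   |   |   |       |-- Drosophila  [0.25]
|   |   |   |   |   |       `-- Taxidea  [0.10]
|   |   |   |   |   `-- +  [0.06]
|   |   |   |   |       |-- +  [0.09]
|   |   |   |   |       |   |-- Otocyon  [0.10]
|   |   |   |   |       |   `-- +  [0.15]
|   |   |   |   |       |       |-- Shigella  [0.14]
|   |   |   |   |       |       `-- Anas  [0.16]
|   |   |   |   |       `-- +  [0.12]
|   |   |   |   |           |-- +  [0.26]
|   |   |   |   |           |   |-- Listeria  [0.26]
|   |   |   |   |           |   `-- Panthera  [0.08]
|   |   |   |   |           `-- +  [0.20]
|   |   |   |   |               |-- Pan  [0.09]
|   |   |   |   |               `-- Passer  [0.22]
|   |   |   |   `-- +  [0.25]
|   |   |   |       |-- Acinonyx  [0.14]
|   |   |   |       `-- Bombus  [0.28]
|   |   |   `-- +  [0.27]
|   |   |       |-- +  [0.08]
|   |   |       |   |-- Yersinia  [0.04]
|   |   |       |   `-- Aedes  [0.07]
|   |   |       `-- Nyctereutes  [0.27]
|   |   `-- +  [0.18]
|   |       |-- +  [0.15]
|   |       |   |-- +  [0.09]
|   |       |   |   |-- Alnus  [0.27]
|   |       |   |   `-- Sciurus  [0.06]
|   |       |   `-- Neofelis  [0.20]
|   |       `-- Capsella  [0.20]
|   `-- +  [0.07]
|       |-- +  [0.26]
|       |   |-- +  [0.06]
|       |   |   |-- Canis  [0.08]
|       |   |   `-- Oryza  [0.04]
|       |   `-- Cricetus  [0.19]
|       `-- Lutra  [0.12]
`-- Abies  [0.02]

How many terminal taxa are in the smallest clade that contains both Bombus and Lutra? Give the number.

23

The MRCA of Bombus and Lutra is the node subtending ((((((Gasterosteus,(Drosophila,Taxidea)),((Otocyon,(Shigella,Anas)),((Listeria,Panthera),(Pan,Passer)))),(Acinonyx,Bombus)),((Yersinia,Aedes),Nyctereutes)),(((Alnus,Sciurus),Neofelis),Capsella)),(((Canis,Oryza),Cricetus),Lutra)).
That clade contains 23 terminal taxa: Acinonyx, Aedes, Alnus, Anas, Bombus, Canis, Capsella, Cricetus, Drosophila, Gasterosteus, Listeria, Lutra, Neofelis, Nyctereutes, Oryza, Otocyon, Pan, Panthera, Passer, Sciurus, Shigella, Taxidea, Yersinia.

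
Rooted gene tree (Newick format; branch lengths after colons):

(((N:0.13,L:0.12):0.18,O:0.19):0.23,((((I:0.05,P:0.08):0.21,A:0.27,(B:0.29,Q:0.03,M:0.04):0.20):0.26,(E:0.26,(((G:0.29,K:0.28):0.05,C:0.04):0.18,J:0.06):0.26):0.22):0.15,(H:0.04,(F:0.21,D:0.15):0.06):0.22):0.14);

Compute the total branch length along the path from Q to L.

1.31

The path runs Q → … → MRCA → … → L; the MRCA is the root of the tree.
Branch lengths along that path: 0.03 + 0.20 + 0.26 + 0.15 + 0.14 + 0.23 + 0.18 + 0.12 = 1.31.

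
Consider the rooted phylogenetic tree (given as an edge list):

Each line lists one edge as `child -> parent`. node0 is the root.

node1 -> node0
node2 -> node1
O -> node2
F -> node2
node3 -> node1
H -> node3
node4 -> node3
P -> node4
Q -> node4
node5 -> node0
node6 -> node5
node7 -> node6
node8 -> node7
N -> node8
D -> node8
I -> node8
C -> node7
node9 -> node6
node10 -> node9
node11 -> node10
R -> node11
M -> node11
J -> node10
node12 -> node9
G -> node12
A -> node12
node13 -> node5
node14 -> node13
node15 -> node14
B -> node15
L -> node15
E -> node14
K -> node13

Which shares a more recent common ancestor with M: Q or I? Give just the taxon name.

I

The MRCA of M and I subtends (((N,D,I),C),(((R,M),J),(G,A))) (9 taxa).
The MRCA of M and Q is the root, subtending the entire tree (18 taxa).
The first is nested inside the second, so M shares a more recent common ancestor with I.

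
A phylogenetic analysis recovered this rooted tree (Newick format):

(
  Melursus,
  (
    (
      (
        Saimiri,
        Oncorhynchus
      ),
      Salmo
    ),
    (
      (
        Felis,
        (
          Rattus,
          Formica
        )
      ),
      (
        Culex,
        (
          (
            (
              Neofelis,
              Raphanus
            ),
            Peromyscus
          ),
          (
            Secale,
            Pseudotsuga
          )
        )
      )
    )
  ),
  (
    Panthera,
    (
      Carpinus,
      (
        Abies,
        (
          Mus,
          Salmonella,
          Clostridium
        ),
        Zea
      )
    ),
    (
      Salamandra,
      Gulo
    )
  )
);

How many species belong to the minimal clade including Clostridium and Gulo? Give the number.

9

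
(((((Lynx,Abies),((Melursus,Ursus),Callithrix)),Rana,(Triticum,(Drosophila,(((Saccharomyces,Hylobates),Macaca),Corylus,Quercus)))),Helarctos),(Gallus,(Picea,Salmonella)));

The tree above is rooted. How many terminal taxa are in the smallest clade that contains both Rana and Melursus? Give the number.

13

The MRCA of Rana and Melursus is the node subtending (((Lynx,Abies),((Melursus,Ursus),Callithrix)),Rana,(Triticum,(Drosophila,(((Saccharomyces,Hylobates),Macaca),Corylus,Quercus)))).
That clade contains 13 terminal taxa: Abies, Callithrix, Corylus, Drosophila, Hylobates, Lynx, Macaca, Melursus, Quercus, Rana, Saccharomyces, Triticum, Ursus.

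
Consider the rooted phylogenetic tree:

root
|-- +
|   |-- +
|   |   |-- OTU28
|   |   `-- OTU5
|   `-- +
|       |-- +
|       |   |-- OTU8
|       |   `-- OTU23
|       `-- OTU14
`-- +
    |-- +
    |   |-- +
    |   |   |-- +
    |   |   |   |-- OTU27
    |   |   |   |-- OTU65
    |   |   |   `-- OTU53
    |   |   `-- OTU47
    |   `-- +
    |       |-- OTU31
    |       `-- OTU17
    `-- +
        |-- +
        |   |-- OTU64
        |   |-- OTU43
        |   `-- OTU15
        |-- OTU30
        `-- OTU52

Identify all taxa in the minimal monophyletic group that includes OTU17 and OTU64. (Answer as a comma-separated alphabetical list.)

OTU15, OTU17, OTU27, OTU30, OTU31, OTU43, OTU47, OTU52, OTU53, OTU64, OTU65

Tracing OTU17: it sits inside (OTU31,OTU17).
Tracing OTU64: it sits inside (OTU64,OTU43,OTU15).
The smallest clade enclosing both is ((((OTU27,OTU65,OTU53),OTU47),(OTU31,OTU17)),((OTU64,OTU43,OTU15),OTU30,OTU52)); the answer is its 11 terminal taxa in alphabetical order.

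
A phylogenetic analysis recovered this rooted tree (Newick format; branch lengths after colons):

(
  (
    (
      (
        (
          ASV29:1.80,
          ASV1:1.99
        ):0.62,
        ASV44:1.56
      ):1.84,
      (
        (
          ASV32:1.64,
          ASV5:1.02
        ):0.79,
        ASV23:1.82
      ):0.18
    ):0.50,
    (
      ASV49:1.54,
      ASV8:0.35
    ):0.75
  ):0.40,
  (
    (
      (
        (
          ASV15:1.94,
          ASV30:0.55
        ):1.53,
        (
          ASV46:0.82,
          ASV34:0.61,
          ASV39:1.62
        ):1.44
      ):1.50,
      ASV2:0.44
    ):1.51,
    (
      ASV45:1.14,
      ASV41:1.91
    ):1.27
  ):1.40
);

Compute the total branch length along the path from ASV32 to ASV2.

6.86

The path runs ASV32 → … → MRCA → … → ASV2; the MRCA is the root of the tree.
Branch lengths along that path: 1.64 + 0.79 + 0.18 + 0.50 + 0.40 + 1.40 + 1.51 + 0.44 = 6.86.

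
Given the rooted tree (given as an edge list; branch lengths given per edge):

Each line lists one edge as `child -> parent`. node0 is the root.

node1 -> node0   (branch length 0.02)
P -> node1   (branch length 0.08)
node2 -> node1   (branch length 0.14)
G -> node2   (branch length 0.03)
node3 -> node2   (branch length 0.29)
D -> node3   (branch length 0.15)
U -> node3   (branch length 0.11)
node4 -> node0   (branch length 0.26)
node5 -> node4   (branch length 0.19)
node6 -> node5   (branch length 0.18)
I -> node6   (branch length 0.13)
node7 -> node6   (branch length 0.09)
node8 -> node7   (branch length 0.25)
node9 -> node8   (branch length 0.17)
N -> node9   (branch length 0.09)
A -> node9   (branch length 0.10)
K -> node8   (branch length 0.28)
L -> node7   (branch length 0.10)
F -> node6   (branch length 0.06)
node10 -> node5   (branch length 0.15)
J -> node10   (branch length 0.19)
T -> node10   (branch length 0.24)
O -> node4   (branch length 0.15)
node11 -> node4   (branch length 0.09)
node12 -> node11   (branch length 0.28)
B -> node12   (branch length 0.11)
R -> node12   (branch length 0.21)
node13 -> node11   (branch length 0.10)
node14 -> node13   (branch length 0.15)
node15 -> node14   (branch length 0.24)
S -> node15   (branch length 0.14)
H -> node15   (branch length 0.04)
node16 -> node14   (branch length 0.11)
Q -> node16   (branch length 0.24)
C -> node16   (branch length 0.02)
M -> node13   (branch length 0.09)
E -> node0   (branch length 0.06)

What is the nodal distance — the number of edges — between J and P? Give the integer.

6

The MRCA of J and P is the root of the tree.
From J up to that node: 4 branches. From P up to the same node: 2 branches. Total: 4 + 2 = 6.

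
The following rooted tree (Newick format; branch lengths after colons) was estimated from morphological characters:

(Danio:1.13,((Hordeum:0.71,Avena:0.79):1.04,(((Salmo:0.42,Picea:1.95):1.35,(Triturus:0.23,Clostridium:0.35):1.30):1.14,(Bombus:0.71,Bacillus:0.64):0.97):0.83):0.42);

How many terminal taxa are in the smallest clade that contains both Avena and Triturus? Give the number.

8

The MRCA of Avena and Triturus is the node subtending ((Hordeum,Avena),(((Salmo,Picea),(Triturus,Clostridium)),(Bombus,Bacillus))).
That clade contains 8 terminal taxa: Avena, Bacillus, Bombus, Clostridium, Hordeum, Picea, Salmo, Triturus.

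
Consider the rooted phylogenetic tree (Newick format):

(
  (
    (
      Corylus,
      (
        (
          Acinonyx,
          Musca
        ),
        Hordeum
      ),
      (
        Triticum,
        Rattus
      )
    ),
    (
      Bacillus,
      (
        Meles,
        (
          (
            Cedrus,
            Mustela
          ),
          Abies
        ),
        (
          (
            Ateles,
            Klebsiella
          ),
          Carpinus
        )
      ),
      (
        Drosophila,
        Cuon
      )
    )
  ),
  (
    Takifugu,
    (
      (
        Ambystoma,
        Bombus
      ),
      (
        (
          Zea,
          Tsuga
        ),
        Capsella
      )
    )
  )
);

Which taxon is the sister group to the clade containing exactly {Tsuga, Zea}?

The clade containing exactly {Tsuga, Zea} attaches to the tree at the node subtending ((Zea,Tsuga),Capsella).
The other lineage descending from that same node — the sister group — is the single tip Capsella.

Capsella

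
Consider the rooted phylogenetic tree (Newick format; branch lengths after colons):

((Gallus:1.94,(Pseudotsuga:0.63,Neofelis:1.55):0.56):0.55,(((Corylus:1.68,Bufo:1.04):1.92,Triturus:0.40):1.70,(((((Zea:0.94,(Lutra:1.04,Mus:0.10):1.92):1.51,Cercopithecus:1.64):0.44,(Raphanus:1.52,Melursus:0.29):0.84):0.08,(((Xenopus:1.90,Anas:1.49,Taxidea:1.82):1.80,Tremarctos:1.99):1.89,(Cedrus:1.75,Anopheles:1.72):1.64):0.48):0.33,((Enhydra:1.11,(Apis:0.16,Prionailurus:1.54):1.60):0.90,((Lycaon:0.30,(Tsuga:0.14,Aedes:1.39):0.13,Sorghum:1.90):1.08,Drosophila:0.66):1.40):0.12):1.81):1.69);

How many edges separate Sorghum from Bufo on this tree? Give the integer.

8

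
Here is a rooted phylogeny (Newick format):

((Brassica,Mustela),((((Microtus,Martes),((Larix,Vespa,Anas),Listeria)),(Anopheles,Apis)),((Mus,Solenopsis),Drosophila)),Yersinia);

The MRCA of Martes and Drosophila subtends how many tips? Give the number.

The MRCA of Martes and Drosophila is the node subtending ((((Microtus,Martes),((Larix,Vespa,Anas),Listeria)),(Anopheles,Apis)),((Mus,Solenopsis),Drosophila)).
That clade contains 11 terminal taxa: Anas, Anopheles, Apis, Drosophila, Larix, Listeria, Martes, Microtus, Mus, Solenopsis, Vespa.

11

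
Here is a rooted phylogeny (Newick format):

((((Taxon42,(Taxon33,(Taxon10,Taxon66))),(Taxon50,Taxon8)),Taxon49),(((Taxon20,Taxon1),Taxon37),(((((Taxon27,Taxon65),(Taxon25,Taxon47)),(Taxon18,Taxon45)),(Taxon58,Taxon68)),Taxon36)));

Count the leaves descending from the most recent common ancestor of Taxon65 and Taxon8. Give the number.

The MRCA of Taxon65 and Taxon8 is the root, so the clade is the entire tree.
That clade contains 19 terminal taxa: Taxon1, Taxon10, Taxon18, Taxon20, Taxon25, Taxon27, Taxon33, Taxon36, Taxon37, Taxon42, Taxon45, Taxon47, Taxon49, Taxon50, Taxon58, Taxon65, Taxon66, Taxon68, Taxon8.

19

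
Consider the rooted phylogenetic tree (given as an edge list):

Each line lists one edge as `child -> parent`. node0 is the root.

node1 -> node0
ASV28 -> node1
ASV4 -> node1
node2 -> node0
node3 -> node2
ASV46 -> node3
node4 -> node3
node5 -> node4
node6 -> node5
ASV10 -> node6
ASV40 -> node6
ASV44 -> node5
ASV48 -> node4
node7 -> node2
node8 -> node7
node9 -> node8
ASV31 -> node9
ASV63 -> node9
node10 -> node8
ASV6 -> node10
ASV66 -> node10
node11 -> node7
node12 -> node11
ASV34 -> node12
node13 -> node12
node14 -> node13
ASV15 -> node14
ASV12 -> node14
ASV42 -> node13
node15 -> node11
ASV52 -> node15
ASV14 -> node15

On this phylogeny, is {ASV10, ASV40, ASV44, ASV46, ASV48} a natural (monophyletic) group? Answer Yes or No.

Yes

The most recent common ancestor of these taxa subtends (ASV46,(((ASV10,ASV40),ASV44),ASV48)).
That clade has exactly 5 tips — every listed taxon and nothing else — so the group is monophyletic.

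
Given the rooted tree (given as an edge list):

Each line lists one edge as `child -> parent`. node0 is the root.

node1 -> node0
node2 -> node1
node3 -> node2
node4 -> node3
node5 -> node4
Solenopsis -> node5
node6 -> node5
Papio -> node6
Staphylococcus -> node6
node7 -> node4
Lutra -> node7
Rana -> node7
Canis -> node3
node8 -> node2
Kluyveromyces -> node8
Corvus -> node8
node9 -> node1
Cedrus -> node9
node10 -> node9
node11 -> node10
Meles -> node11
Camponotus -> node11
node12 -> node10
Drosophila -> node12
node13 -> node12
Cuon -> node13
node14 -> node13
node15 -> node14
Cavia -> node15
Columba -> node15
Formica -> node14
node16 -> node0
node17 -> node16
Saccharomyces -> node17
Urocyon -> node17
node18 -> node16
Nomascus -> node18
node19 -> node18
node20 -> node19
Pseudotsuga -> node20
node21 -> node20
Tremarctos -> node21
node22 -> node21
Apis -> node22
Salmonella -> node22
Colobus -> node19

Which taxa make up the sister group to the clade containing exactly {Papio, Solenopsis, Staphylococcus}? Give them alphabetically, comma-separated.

The clade containing exactly {Papio, Solenopsis, Staphylococcus} attaches to the tree at the node subtending ((Solenopsis,(Papio,Staphylococcus)),(Lutra,Rana)).
The other lineage descending from that same node — the sister group — is (Lutra,Rana); its 2 tips in alphabetical order are the answer.

Lutra, Rana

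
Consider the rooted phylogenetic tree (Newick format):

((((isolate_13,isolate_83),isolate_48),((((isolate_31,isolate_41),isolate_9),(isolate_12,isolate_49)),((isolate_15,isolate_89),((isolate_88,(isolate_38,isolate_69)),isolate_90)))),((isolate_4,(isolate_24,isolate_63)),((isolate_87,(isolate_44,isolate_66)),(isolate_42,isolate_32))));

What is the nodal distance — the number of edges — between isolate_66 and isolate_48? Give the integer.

The MRCA of isolate_66 and isolate_48 is the root of the tree.
From isolate_66 up to that node: 5 branches. From isolate_48 up to the same node: 3 branches. Total: 5 + 3 = 8.

8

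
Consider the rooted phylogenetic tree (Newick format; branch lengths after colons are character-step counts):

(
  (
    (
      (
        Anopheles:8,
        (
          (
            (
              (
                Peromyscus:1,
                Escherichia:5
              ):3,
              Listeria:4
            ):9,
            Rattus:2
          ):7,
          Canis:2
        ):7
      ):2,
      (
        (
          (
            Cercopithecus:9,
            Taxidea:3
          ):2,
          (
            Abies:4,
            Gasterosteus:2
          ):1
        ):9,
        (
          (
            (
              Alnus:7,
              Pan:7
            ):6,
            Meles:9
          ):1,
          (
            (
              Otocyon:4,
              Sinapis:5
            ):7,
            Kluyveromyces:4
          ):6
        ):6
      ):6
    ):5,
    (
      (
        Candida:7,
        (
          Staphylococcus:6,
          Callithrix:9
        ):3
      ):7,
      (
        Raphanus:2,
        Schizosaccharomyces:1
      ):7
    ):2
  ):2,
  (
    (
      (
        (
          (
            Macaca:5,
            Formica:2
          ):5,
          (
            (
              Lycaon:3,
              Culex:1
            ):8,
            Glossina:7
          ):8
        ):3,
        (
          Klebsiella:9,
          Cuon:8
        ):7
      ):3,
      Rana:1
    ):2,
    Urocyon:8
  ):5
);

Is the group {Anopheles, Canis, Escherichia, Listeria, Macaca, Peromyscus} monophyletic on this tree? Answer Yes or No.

The MRCA of the listed taxa is the root, so the smallest clade containing them is the whole tree.
That clade also contains Abies, Alnus, Callithrix, Candida, Cercopithecus, Culex, Cuon, Formica, Gasterosteus, Glossina, Klebsiella, Kluyveromyces, Lycaon, Meles, Otocyon, Pan, Rana, Raphanus, Rattus, Schizosaccharomyces, Sinapis, Staphylococcus, Taxidea, Urocyon, which are not in the proposed group, so the group is not monophyletic.

No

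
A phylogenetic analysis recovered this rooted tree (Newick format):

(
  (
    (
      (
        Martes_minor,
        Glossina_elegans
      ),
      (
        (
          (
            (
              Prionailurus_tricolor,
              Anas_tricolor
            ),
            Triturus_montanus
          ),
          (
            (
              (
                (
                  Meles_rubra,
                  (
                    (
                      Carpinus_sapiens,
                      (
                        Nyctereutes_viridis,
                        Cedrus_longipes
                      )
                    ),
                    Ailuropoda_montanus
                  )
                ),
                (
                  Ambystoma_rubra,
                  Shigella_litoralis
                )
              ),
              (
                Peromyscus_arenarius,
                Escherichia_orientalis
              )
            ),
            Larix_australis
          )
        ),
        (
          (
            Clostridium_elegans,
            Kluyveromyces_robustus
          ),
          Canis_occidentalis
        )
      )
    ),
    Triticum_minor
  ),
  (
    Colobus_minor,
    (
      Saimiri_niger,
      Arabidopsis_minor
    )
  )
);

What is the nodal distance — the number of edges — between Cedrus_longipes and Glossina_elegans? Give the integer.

12

The MRCA of Cedrus_longipes and Glossina_elegans is the node subtending ((Martes_minor,Glossina_elegans),((((Prionailurus_tricolor,Anas_tricolor),Triturus_montanus),((((Meles_rubra,((Carpinus_sapiens,(Nyctereutes_viridis,Cedrus_longipes)),Ailuropoda_montanus)),(Ambystoma_rubra,Shigella_litoralis)),(Peromyscus_arenarius,Escherichia_orientalis)),Larix_australis)),((Clostridium_elegans,Kluyveromyces_robustus),Canis_occidentalis))).
From Cedrus_longipes up to that node: 10 branches. From Glossina_elegans up to the same node: 2 branches. Total: 10 + 2 = 12.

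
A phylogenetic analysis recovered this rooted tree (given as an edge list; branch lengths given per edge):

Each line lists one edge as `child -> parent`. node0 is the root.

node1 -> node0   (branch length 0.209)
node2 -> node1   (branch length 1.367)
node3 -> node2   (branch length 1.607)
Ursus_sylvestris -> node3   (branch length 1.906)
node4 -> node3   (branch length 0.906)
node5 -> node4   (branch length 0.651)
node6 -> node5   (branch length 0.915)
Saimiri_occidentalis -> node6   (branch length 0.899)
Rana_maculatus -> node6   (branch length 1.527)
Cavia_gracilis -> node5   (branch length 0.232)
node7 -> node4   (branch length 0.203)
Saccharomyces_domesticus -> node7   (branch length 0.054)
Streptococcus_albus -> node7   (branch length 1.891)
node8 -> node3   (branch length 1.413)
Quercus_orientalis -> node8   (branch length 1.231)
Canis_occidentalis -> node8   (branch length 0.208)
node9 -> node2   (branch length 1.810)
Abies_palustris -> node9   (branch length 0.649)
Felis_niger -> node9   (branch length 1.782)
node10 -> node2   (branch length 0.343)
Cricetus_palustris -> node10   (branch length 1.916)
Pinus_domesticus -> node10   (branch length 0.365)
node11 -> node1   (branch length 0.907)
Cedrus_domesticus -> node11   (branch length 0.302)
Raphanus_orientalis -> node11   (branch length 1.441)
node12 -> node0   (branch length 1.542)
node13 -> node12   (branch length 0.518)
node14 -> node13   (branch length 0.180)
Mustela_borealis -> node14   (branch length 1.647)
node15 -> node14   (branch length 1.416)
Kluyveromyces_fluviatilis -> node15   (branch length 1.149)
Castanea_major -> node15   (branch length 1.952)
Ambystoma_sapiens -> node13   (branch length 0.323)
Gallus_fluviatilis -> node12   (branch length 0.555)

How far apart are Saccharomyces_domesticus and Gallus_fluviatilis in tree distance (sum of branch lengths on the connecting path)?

The path runs Saccharomyces_domesticus → … → MRCA → … → Gallus_fluviatilis; the MRCA is the root of the tree.
Branch lengths along that path: 0.054 + 0.203 + 0.906 + 1.607 + 1.367 + 0.209 + 1.542 + 0.555 = 6.443.

6.443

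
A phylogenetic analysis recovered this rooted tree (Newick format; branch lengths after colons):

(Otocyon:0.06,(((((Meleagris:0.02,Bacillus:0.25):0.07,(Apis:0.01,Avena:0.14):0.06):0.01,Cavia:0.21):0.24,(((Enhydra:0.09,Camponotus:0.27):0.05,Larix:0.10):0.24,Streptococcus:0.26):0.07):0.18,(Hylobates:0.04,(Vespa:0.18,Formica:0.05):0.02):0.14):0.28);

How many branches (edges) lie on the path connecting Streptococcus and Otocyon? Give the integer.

5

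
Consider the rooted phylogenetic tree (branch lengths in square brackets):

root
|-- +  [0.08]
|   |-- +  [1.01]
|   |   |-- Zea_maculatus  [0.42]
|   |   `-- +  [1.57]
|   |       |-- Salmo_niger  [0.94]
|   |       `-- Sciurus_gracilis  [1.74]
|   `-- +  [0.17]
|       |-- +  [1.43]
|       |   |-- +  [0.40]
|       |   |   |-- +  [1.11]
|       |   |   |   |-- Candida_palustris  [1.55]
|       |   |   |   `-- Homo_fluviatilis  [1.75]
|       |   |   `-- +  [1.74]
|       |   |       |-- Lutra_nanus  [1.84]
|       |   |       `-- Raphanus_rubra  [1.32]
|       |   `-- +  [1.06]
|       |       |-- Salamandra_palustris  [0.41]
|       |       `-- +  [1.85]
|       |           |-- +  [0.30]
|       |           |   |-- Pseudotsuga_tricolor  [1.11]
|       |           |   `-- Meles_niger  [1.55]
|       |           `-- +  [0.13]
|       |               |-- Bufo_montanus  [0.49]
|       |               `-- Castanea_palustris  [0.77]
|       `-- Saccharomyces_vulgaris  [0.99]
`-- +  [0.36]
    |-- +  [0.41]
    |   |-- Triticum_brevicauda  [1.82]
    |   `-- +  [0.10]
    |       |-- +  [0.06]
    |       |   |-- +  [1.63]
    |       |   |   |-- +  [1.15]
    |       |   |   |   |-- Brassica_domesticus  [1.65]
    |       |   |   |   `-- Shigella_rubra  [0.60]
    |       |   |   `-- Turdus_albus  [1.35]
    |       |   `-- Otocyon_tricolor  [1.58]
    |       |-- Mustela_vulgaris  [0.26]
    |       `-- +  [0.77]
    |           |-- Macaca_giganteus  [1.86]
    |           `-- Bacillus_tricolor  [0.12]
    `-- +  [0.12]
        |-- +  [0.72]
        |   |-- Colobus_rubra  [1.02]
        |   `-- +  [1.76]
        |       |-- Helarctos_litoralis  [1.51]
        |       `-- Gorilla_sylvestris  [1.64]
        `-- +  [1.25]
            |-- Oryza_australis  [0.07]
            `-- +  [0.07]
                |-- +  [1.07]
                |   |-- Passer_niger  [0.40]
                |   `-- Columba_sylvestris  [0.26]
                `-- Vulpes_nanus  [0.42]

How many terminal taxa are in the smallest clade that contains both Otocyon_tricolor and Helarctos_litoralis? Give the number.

The MRCA of Otocyon_tricolor and Helarctos_litoralis is the node subtending ((Triticum_brevicauda,((((Brassica_domesticus,Shigella_rubra),Turdus_albus),Otocyon_tricolor),Mustela_vulgaris,(Macaca_giganteus,Bacillus_tricolor))),((Colobus_rubra,(Helarctos_litoralis,Gorilla_sylvestris)),(Oryza_australis,((Passer_niger,Columba_sylvestris),Vulpes_nanus)))).
That clade contains 15 terminal taxa: Bacillus_tricolor, Brassica_domesticus, Colobus_rubra, Columba_sylvestris, Gorilla_sylvestris, Helarctos_litoralis, Macaca_giganteus, Mustela_vulgaris, Oryza_australis, Otocyon_tricolor, Passer_niger, Shigella_rubra, Triticum_brevicauda, Turdus_albus, Vulpes_nanus.

15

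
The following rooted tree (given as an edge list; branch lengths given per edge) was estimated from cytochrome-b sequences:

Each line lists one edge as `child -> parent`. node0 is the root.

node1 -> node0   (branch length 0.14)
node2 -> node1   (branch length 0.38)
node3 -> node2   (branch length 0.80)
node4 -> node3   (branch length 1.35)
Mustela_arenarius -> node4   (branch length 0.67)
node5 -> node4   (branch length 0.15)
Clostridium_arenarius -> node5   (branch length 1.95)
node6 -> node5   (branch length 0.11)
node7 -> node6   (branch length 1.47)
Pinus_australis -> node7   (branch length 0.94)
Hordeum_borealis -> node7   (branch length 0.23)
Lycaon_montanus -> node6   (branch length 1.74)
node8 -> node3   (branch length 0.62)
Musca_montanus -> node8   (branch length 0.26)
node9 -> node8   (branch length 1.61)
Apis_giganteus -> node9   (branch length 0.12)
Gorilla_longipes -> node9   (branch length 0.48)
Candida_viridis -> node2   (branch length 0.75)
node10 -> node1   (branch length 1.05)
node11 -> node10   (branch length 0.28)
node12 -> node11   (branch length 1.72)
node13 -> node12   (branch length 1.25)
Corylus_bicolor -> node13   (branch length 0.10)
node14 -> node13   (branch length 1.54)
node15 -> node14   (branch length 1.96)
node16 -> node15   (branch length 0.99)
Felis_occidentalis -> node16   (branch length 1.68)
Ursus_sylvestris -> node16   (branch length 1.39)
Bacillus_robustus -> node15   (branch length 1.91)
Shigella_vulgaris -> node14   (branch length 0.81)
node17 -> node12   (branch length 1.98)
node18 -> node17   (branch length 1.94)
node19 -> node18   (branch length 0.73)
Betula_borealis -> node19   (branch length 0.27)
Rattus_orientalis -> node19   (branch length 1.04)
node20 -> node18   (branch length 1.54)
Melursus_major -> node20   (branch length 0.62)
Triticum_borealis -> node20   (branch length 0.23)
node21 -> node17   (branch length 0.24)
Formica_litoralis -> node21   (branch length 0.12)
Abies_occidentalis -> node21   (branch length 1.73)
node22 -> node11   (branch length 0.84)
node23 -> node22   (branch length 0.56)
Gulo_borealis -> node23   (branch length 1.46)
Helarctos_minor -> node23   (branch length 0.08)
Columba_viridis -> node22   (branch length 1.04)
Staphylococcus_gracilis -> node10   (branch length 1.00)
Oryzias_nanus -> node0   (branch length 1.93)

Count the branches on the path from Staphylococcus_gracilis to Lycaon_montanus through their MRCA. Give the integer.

8

The MRCA of Staphylococcus_gracilis and Lycaon_montanus is the node subtending ((((Mustela_arenarius,(Clostridium_arenarius,((Pinus_australis,Hordeum_borealis),Lycaon_montanus))),(Musca_montanus,(Apis_giganteus,Gorilla_longipes))),Candida_viridis),((((Corylus_bicolor,(((Felis_occidentalis,Ursus_sylvestris),Bacillus_robustus),Shigella_vulgaris)),(((Betula_borealis,Rattus_orientalis),(Melursus_major,Triticum_borealis)),(Formica_litoralis,Abies_occidentalis))),((Gulo_borealis,Helarctos_minor),Columba_viridis)),Staphylococcus_gracilis)).
From Staphylococcus_gracilis up to that node: 2 branches. From Lycaon_montanus up to the same node: 6 branches. Total: 2 + 6 = 8.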